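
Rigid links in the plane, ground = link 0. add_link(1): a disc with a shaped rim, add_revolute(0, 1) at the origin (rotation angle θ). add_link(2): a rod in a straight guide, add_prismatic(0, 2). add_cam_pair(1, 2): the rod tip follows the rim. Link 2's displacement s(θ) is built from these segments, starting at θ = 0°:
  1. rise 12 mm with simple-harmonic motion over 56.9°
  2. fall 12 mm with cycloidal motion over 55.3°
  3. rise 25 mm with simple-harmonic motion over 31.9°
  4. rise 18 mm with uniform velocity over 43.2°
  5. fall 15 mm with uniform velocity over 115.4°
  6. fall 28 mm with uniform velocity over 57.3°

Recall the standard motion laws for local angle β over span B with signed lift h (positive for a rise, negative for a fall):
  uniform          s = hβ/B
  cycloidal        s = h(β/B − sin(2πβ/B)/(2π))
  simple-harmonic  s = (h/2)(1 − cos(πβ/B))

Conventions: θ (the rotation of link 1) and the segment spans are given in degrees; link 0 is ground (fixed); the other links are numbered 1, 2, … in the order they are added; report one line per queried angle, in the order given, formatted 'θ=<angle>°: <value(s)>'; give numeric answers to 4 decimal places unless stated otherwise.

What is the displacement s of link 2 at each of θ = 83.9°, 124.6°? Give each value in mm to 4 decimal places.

segment 1 (0° to 56.9°, simple-harmonic, h = 12) is passed completely: s = 0.0000 + (12) = 12.0000
θ = 83.9° falls in segment 2 (56.9° to 112.2°, cycloidal, h = -12): β = 83.9 − 56.9 = 27°, B = 55.3°; Δs = -12·(0.4882 − sin(2π·0.4882)/(2π)) = -5.7180; s = 12.0000 − 5.7180 = 6.2820
segment 2 (56.9° to 112.2°, cycloidal, h = -12) is passed completely: s = 12.0000 + (-12) = 0.0000
θ = 124.6° falls in segment 3 (112.2° to 144.1°, simple-harmonic, h = 25): β = 124.6 − 112.2 = 12.4°, B = 31.9°; Δs = 25/2·(1 − cos(π·0.3887)) = 8.2183; s = 0.0000 + 8.2183 = 8.2183

θ=83.9°: 6.2820
θ=124.6°: 8.2183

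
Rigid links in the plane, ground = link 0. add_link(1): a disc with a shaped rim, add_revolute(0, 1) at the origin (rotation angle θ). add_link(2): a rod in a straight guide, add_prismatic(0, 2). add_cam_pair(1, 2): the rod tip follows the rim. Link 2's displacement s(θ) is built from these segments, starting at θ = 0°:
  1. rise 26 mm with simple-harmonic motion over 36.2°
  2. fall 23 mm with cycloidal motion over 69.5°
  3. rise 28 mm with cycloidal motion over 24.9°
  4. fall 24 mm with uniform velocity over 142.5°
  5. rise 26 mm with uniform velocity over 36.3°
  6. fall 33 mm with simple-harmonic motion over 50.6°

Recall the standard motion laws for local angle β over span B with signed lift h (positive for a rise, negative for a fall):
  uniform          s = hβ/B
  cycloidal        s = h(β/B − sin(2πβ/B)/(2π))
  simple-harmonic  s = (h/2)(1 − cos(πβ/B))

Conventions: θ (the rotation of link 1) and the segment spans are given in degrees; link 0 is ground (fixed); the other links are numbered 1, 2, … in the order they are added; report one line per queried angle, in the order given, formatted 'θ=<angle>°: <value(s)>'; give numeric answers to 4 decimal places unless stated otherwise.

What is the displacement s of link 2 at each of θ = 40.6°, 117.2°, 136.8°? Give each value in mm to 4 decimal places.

segment 1 (0° to 36.2°, simple-harmonic, h = 26) is passed completely: s = 0.0000 + (26) = 26.0000
θ = 40.6° falls in segment 2 (36.2° to 105.7°, cycloidal, h = -23): β = 40.6 − 36.2 = 4.4°, B = 69.5°; Δs = -23·(0.0633 − sin(2π·0.0633)/(2π)) = -0.0381; s = 26.0000 − 0.0381 = 25.9619
segment 2 (36.2° to 105.7°, cycloidal, h = -23) is passed completely: s = 26.0000 + (-23) = 3.0000
θ = 117.2° falls in segment 3 (105.7° to 130.6°, cycloidal, h = 28): β = 117.2 − 105.7 = 11.5°, B = 24.9°; Δs = 28·(0.4618 − sin(2π·0.4618)/(2π)) = 11.8737; s = 3.0000 + 11.8737 = 14.8737
segment 3 (105.7° to 130.6°, cycloidal, h = 28) is passed completely: s = 3.0000 + (28) = 31.0000
θ = 136.8° falls in segment 4 (130.6° to 273.1°, uniform, h = -24): β = 136.8 − 130.6 = 6.2°, B = 142.5°; Δs = -24·6.2/142.5 = -1.0442; s = 31.0000 − 1.0442 = 29.9558

θ=40.6°: 25.9619
θ=117.2°: 14.8737
θ=136.8°: 29.9558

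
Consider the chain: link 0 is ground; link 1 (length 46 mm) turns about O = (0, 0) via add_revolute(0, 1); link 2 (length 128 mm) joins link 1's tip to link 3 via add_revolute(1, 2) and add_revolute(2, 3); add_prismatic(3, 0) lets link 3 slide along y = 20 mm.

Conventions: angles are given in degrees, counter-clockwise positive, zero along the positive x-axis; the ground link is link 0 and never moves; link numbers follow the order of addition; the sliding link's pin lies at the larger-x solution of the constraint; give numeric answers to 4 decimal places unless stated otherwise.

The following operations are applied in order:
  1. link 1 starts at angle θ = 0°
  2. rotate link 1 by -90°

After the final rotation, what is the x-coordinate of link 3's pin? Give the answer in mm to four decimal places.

geometry: r = 46 mm, L = 128 mm, e = 20 mm; θ starts at 0°
rotate link 1 by -90°: θ ← 0° -90° = -90°
crank pin P = (r cos θ, r sin θ) = (0.000000, -46.000000)
h = r sin θ − e = -46.000000 − 20 = -66.000000
x = r cos θ + √(L² − h²) = 0.000000 + 109.672239 = 109.672239

109.6722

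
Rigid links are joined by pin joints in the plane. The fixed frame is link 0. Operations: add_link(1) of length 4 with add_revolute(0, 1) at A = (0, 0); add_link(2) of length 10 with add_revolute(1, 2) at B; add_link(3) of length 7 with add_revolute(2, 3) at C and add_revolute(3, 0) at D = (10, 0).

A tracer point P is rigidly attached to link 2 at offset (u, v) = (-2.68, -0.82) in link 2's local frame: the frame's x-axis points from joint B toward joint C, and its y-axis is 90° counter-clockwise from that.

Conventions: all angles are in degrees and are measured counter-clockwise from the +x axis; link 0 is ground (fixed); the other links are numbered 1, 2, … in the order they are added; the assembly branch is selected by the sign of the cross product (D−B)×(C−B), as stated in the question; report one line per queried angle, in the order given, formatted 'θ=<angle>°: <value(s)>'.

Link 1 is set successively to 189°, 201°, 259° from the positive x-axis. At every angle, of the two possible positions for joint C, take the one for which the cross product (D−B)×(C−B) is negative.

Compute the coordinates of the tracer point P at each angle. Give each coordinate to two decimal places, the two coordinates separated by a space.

A=(0,0), D=(10.00,0)
θ=189°: B = A + 4.00·(cos189°, sin189°) = (-3.9508, -0.6257)
θ=189°: |BD| = 13.9648
θ=189°: circle(B,10.00) ∩ circle(D,7.00): a=8.8084, h=4.7341
θ=189°:   candidates: C₊=(4.6367,4.4983) cross=66.111; C₋=(5.0609,-4.9604) cross=-66.111
θ=189°:   branch - wants cross < 0 → take C=(5.0609,-4.9604) (cross=-66.111)
θ=189°: ex = (C−B)/|BC| = (0.9012,-0.4335); ey = (0.4335,0.9012)
θ=189°: P = B + -2.68·ex + -0.82·ey = (-6.7213,-0.2030)
θ=201°: B = A + 4.00·(cos201°, sin201°) = (-3.7343, -1.4335)
θ=201°: |BD| = 13.8089
θ=201°: circle(B,10.00) ∩ circle(D,7.00): a=8.7511, h=4.8393
θ=201°:   candidates: C₊=(4.4671,4.2881) cross=66.825; C₋=(5.4718,-5.3381) cross=-66.825
θ=201°:   branch - wants cross < 0 → take C=(5.4718,-5.3381) (cross=-66.825)
θ=201°: ex = (C−B)/|BC| = (0.9206,-0.3905); ey = (0.3905,0.9206)
θ=201°: P = B + -2.68·ex + -0.82·ey = (-6.5218,-1.1419)
θ=259°: B = A + 4.00·(cos259°, sin259°) = (-0.7632, -3.9265)
θ=259°: |BD| = 11.4571
θ=259°: circle(B,10.00) ∩ circle(D,7.00): a=7.9542, h=6.0605
θ=259°:   candidates: C₊=(4.6323,4.4930) cross=69.436; C₋=(8.7863,-6.8940) cross=-69.436
θ=259°:   branch - wants cross < 0 → take C=(8.7863,-6.8940) (cross=-69.436)
θ=259°: ex = (C−B)/|BC| = (0.9550,-0.2967); ey = (0.2967,0.9550)
θ=259°: P = B + -2.68·ex + -0.82·ey = (-3.5659,-3.9143)

θ=189°: -6.72 -0.20
θ=201°: -6.52 -1.14
θ=259°: -3.57 -3.91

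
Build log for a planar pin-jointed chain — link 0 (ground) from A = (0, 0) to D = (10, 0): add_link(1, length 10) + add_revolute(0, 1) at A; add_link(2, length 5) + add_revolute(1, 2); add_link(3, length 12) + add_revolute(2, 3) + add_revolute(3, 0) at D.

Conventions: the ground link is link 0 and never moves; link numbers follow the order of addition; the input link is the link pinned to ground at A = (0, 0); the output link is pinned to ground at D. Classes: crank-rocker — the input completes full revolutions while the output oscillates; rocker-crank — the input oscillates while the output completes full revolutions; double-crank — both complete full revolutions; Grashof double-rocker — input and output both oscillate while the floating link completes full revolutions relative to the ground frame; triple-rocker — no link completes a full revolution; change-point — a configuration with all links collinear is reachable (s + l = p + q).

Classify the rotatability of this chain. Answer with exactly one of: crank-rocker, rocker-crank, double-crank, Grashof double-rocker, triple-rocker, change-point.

lengths: ground=10, input=10, coupler=5, output=12
sorted: s=5 (shortest), l=12 (longest), p+q=20
s + l = 17 vs p + q = 20
s + l < p + q (Grashof) with shortest = coupler link → Grashof double-rocker

Grashof double-rocker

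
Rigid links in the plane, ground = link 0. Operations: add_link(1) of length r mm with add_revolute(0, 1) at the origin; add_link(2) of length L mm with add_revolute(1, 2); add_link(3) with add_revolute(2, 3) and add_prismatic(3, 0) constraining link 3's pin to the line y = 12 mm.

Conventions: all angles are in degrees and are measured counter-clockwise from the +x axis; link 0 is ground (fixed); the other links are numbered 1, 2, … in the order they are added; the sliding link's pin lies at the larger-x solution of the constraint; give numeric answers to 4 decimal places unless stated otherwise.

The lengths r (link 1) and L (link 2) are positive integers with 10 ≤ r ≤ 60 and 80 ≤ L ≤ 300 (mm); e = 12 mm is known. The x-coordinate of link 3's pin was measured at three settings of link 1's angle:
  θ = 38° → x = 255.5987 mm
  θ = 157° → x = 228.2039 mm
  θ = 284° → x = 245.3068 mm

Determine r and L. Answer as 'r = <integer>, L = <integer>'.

constraint per measurement: (x − r cos θ)² + (r sin θ − e)² = L²
subtracting the θ₁ and θ₂ equations cancels the r² and L² terms:
r = (x₁² − x₂²) / (2[(x₁cos θ₁ + e sin θ₁) − (x₂cos θ₂ + e sin θ₂)]) = 16.0000 → r = 16
L² = (x₁ − r cos θ₁)² + (r sin θ₁ − e)² = 59049.0167 → L = 243.0000 → L = 243
check at θ₃=284°: x = 245.3068 (printed 245.3068) ✓

r = 16, L = 243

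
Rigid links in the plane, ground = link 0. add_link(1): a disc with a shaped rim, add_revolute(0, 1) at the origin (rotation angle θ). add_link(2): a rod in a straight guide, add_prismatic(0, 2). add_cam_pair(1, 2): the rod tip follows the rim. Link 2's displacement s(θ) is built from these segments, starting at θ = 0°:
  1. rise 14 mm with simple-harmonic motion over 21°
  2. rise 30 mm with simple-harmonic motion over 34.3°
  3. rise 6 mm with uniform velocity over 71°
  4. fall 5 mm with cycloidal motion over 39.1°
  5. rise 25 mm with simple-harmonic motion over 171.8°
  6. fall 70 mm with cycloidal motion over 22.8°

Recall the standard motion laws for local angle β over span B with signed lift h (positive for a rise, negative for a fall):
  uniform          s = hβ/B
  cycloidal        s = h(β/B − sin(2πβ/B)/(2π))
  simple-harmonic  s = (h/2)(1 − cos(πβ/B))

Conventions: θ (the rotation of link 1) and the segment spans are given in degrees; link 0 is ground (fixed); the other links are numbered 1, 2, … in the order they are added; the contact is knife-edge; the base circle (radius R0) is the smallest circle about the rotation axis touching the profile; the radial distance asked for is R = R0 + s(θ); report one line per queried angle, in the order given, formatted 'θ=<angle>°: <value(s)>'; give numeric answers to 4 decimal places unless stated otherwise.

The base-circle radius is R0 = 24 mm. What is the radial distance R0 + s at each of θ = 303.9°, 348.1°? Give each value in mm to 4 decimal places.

segment 1 (0° to 21°, simple-harmonic, h = 14) is passed completely: s = 0.0000 + (14) = 14.0000
segment 2 (21° to 55.3°, simple-harmonic, h = 30) is passed completely: s = 14.0000 + (30) = 44.0000
segment 3 (55.3° to 126.3°, uniform, h = 6) is passed completely: s = 44.0000 + (6) = 50.0000
segment 4 (126.3° to 165.4°, cycloidal, h = -5) is passed completely: s = 50.0000 + (-5) = 45.0000
θ = 303.9° falls in segment 5 (165.4° to 337.2°, simple-harmonic, h = 25): β = 303.9 − 165.4 = 138.5°, B = 171.8°; Δs = 25/2·(1 − cos(π·0.8062)) = 22.7532; s = 45.0000 + 22.7532 = 67.7532
segment 5 (165.4° to 337.2°, simple-harmonic, h = 25) is passed completely: s = 45.0000 + (25) = 70.0000
θ = 348.1° falls in segment 6 (337.2° to 360°, cycloidal, h = -70): β = 348.1 − 337.2 = 10.9°, B = 22.8°; Δs = -70·(0.4781 − sin(2π·0.4781)/(2π)) = -31.9347; s = 70.0000 − 31.9347 = 38.0653
θ=303.9°: R = R0 + s = 24 + 67.7532 = 91.7532
θ=348.1°: R = R0 + s = 24 + 38.0653 = 62.0653

θ=303.9°: 91.7532
θ=348.1°: 62.0653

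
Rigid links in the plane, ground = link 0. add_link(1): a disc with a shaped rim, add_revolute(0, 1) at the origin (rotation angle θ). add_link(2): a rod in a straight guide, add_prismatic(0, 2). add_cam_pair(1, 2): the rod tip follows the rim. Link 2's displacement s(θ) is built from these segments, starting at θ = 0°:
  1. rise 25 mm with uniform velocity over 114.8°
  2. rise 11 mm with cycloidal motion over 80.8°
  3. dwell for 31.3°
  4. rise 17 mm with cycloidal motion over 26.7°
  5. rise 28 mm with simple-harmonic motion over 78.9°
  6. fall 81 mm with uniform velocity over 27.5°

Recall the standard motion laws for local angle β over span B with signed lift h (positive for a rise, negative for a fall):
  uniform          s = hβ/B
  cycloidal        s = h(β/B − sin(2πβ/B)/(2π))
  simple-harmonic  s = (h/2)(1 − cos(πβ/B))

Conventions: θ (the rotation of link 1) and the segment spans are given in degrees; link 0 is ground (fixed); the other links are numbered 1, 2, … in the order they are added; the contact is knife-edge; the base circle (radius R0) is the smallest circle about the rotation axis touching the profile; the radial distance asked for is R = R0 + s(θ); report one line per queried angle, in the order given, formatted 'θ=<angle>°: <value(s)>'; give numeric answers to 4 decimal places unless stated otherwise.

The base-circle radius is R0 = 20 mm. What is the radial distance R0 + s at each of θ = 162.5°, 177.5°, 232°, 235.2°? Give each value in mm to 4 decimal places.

segment 1 (0° to 114.8°, uniform, h = 25) is passed completely: s = 0.0000 + (25) = 25.0000
θ = 162.5° falls in segment 2 (114.8° to 195.6°, cycloidal, h = 11): β = 162.5 − 114.8 = 47.7°, B = 80.8°; Δs = 11·(0.5903 − sin(2π·0.5903)/(2π)) = 7.4351; s = 25.0000 + 7.4351 = 32.4351
θ = 177.5° falls in segment 2 (114.8° to 195.6°, cycloidal, h = 11): β = 177.5 − 114.8 = 62.7°, B = 80.8°; Δs = 11·(0.7760 − sin(2π·0.7760)/(2π)) = 10.2633; s = 25.0000 + 10.2633 = 35.2633
segment 2 (114.8° to 195.6°, cycloidal, h = 11) is passed completely: s = 25.0000 + (11) = 36.0000
segment 3 (195.6° to 226.9°, dwell): s unchanged at 36.0000
θ = 232° falls in segment 4 (226.9° to 253.6°, cycloidal, h = 17): β = 232 − 226.9 = 5.1°, B = 26.7°; Δs = 17·(0.1910 − sin(2π·0.1910)/(2π)) = 0.7253; s = 36.0000 + 0.7253 = 36.7253
θ = 235.2° falls in segment 4 (226.9° to 253.6°, cycloidal, h = 17): β = 235.2 − 226.9 = 8.3°, B = 26.7°; Δs = 17·(0.3109 − sin(2π·0.3109)/(2π)) = 2.7744; s = 36.0000 + 2.7744 = 38.7744
θ=162.5°: R = R0 + s = 20 + 32.4351 = 52.4351
θ=177.5°: R = R0 + s = 20 + 35.2633 = 55.2633
θ=232°: R = R0 + s = 20 + 36.7253 = 56.7253
θ=235.2°: R = R0 + s = 20 + 38.7744 = 58.7744

θ=162.5°: 52.4351
θ=177.5°: 55.2633
θ=232°: 56.7253
θ=235.2°: 58.7744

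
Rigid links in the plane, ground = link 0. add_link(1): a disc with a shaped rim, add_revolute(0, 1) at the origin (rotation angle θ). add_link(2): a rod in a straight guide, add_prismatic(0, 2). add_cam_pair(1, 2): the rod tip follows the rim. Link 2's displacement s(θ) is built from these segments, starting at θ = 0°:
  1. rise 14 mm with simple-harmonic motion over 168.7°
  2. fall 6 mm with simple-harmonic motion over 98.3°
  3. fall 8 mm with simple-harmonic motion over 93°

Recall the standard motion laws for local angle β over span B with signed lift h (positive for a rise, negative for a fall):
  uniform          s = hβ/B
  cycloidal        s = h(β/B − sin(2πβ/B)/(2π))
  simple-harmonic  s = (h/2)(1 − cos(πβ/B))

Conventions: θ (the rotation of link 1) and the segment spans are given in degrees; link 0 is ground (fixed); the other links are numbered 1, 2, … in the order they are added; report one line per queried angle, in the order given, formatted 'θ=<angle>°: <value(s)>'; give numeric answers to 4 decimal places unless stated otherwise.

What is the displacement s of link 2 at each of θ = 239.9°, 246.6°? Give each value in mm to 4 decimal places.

segment 1 (0° to 168.7°, simple-harmonic, h = 14) is passed completely: s = 0.0000 + (14) = 14.0000
θ = 239.9° falls in segment 2 (168.7° to 267°, simple-harmonic, h = -6): β = 239.9 − 168.7 = 71.2°, B = 98.3°; Δs = -6/2·(1 − cos(π·0.7243)) = -4.9434; s = 14.0000 − 4.9434 = 9.0566
θ = 246.6° falls in segment 2 (168.7° to 267°, simple-harmonic, h = -6): β = 246.6 − 168.7 = 77.9°, B = 98.3°; Δs = -6/2·(1 − cos(π·0.7925)) = -5.3847; s = 14.0000 − 5.3847 = 8.6153

θ=239.9°: 9.0566
θ=246.6°: 8.6153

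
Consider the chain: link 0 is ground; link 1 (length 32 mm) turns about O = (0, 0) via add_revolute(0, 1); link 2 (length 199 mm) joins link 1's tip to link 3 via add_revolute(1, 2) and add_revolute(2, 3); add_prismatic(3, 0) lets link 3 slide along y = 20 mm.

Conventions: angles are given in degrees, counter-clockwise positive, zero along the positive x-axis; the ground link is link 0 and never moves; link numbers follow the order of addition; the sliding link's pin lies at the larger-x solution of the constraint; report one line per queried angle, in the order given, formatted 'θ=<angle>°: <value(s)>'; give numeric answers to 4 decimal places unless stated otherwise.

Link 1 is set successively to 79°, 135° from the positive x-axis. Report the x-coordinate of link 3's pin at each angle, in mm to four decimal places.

geometry: r = 32 mm, L = 199 mm, e = 20 mm
θ=79°: crank pin P = (r cos θ, r sin θ) = (6.105888, 31.412070)
θ=79°: h = r sin θ − e = 31.412070 − 20 = 11.412070
θ=79°: x = r cos θ + √(L² − h²) = 6.105888 + 198.672506 = 204.778394
θ=135°: crank pin P = (r cos θ, r sin θ) = (-22.627417, 22.627417)
θ=135°: h = r sin θ − e = 22.627417 − 20 = 2.627417
θ=135°: x = r cos θ + √(L² − h²) = -22.627417 + 198.982654 = 176.355237

θ=79°: 204.7784
θ=135°: 176.3552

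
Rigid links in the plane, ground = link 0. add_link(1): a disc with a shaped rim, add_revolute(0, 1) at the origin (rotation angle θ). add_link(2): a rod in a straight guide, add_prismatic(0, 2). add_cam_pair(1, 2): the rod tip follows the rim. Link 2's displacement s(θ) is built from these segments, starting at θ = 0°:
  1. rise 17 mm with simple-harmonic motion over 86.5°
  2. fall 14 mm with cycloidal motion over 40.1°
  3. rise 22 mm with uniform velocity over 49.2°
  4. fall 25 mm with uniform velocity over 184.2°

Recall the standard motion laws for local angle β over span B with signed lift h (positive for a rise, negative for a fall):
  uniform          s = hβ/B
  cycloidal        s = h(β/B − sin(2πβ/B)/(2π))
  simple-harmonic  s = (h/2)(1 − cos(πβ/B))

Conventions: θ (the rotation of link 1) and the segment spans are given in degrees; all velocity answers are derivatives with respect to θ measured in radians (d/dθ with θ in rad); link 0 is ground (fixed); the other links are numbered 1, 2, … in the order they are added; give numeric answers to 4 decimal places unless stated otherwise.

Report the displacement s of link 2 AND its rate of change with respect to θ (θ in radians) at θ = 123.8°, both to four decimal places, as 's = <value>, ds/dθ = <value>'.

segment 1 (0° to 86.5°, simple-harmonic, h = 17) is passed completely: s = 0.0000 + (17) = 17.0000
θ = 123.8° falls in segment 2 (86.5° to 126.6°, cycloidal, h = -14): β = 123.8 − 86.5 = 37.3°, B = 40.1°; Δs = -14·(0.9302 − sin(2π·0.9302)/(2π)) = -13.9689; s = 17.0000 − 13.9689 = 3.0311
velocity in seg [86.5°–126.6°] (cycloidal), θ in radians: β = 37.3° = 0.6510 rad, B = 40.1° = 0.6999 rad; ds/dθ = (h/B)(1 − cos(2πβ/B)) = ((-14)/0.6999)(1 − cos(2π·0.9302)) = -1.894463 mm/rad

s = 3.0311, ds/dθ = -1.8945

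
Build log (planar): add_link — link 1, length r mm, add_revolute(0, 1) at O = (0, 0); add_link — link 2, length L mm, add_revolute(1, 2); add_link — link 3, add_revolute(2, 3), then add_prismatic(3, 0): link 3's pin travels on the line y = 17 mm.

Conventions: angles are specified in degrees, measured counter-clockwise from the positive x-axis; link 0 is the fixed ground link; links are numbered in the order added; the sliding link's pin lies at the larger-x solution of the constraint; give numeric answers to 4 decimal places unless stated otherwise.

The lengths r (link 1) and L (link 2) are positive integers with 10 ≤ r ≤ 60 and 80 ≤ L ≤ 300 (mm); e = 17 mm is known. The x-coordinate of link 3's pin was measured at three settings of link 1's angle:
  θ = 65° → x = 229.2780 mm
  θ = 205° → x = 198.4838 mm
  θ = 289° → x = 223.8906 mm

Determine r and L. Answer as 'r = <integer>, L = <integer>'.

constraint per measurement: (x − r cos θ)² + (r sin θ − e)² = L²
subtracting the θ₁ and θ₂ equations cancels the r² and L² terms:
r = (x₁² − x₂²) / (2[(x₁cos θ₁ + e sin θ₁) − (x₂cos θ₂ + e sin θ₂)]) = 22.0000 → r = 22
L² = (x₁ − r cos θ₁)² + (r sin θ₁ − e)² = 48400.0120 → L = 220.0000 → L = 220
check at θ₃=289°: x = 223.8906 (printed 223.8906) ✓

r = 22, L = 220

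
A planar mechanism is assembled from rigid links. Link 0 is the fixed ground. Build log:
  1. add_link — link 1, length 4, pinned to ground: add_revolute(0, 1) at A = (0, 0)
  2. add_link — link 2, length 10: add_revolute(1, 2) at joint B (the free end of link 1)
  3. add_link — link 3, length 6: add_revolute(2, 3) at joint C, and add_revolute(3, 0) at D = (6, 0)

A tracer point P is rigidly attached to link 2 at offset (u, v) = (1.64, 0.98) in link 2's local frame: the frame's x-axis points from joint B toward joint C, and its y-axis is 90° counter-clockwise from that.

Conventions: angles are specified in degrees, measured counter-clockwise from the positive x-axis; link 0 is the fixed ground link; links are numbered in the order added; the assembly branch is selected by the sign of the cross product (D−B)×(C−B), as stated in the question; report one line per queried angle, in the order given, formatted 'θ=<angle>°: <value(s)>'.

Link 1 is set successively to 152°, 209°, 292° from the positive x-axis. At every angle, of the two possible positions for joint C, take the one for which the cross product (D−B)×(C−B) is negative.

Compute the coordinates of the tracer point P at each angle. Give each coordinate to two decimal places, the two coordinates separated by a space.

A=(0,0), D=(6.00,0)
θ=152°: B = A + 4.00·(cos152°, sin152°) = (-3.5318, 1.8779)
θ=152°: |BD| = 9.7150
θ=152°: circle(B,10.00) ∩ circle(D,6.00): a=8.1514, h=5.7927
θ=152°:   candidates: C₊=(5.5856,5.9857) cross=56.276; C₋=(3.3461,-5.3812) cross=-56.276
θ=152°:   branch - wants cross < 0 → take C=(3.3461,-5.3812) (cross=-56.276)
θ=152°: ex = (C−B)/|BC| = (0.6878,-0.7259); ey = (0.7259,0.6878)
θ=152°: P = B + 1.64·ex + 0.98·ey = (-1.6924,1.3614)
θ=209°: B = A + 4.00·(cos209°, sin209°) = (-3.4985, -1.9392)
θ=209°: |BD| = 9.6944
θ=209°: circle(B,10.00) ∩ circle(D,6.00): a=8.1481, h=5.7973
θ=209°:   candidates: C₊=(3.3252,5.3708) cross=56.202; C₋=(5.6446,-5.9895) cross=-56.202
θ=209°:   branch - wants cross < 0 → take C=(5.6446,-5.9895) (cross=-56.202)
θ=209°: ex = (C−B)/|BC| = (0.9143,-0.4050); ey = (0.4050,0.9143)
θ=209°: P = B + 1.64·ex + 0.98·ey = (-1.6021,-1.7075)
θ=292°: B = A + 4.00·(cos292°, sin292°) = (1.4984, -3.7087)
θ=292°: |BD| = 5.8326
θ=292°: circle(B,10.00) ∩ circle(D,6.00): a=8.4027, h=5.4217
θ=292°:   candidates: C₊=(4.5362,5.8187) cross=31.622; C₋=(11.4311,-2.5502) cross=-31.622
θ=292°:   branch - wants cross < 0 → take C=(11.4311,-2.5502) (cross=-31.622)
θ=292°: ex = (C−B)/|BC| = (0.9933,0.1159); ey = (-0.1159,0.9933)
θ=292°: P = B + 1.64·ex + 0.98·ey = (3.0138,-2.5453)

θ=152°: -1.69 1.36
θ=209°: -1.60 -1.71
θ=292°: 3.01 -2.55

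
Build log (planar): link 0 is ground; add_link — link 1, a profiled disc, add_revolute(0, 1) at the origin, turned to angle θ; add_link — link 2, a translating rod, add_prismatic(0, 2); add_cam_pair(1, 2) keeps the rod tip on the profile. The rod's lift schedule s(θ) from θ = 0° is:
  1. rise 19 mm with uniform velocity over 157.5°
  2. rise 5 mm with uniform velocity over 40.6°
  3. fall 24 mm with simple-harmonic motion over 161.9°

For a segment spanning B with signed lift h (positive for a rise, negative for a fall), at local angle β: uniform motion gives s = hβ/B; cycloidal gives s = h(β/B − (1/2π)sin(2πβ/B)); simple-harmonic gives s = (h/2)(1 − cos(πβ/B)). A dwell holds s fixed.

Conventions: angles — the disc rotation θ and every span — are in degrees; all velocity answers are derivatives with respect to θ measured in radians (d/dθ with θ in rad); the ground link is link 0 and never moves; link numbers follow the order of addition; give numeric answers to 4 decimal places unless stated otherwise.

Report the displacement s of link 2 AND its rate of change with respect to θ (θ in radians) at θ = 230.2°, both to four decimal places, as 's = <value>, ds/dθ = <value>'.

seg 1 [0°–157.5°] uniform, h=19: full span → s += 19 → s = 19.0000
seg 2 [157.5°–198.1°] uniform, h=5: full span → s += 5 → s = 24.0000
seg 3 [198.1°–360°] simple-harmonic, h=-24: θ=230.2° here. β=32.1, B=161.9. -24/2·(1 − cos(π·0.1983)) = -2.2536 → s = 21.7464
velocity in seg [198.1°–360°] (simple-harmonic), θ in radians: β = 32.1° = 0.5603 rad, B = 161.9° = 2.8257 rad; ds/dθ = (πh/(2B)) sin(πβ/B) = (π·(-24)/(2·2.8257)) sin(π·0.1983) = -7.783218 mm/rad

s = 21.7464, ds/dθ = -7.7832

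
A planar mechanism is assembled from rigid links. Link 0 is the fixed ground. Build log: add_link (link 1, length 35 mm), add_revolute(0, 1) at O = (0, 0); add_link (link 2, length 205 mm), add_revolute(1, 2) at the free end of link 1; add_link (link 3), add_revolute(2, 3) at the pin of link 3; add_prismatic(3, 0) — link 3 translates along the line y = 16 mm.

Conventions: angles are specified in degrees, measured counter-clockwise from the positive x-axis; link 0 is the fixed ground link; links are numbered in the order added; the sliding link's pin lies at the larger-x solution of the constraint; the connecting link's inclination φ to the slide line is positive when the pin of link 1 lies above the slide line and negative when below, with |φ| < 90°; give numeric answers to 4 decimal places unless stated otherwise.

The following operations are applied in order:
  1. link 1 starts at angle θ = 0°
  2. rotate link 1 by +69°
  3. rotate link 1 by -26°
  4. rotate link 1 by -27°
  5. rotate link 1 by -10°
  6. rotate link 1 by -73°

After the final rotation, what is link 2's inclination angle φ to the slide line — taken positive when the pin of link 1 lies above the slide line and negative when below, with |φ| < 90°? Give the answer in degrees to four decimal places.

geometry: r = 35 mm, L = 205 mm, e = 16 mm; θ starts at 0°
rotate link 1 by +69°: θ ← 0° +69° = 69°
rotate link 1 by -26°: θ ← 69° -26° = 43°
rotate link 1 by -27°: θ ← 43° -27° = 16°
rotate link 1 by -10°: θ ← 16° -10° = 6°
rotate link 1 by -73°: θ ← 6° -73° = -67°
h = r sin θ − e = -32.217670 − 16 = -48.217670
sin φ = h / L = -48.217670 / 205 = -0.23520815
φ = arcsin(-0.23520815) = -13.603893°

-13.6039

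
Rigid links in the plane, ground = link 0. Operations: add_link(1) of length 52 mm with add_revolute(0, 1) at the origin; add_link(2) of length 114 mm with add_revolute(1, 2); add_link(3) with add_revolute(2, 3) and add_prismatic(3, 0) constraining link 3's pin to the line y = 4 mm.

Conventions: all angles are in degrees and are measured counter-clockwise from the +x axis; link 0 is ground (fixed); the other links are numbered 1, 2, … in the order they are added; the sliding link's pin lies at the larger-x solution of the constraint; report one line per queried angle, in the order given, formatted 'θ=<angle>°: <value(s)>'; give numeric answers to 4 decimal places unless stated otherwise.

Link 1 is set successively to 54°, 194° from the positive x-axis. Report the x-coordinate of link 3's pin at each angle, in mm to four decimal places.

geometry: r = 52 mm, L = 114 mm, e = 4 mm
θ=54°: crank pin P = (r cos θ, r sin θ) = (30.564833, 42.068884)
θ=54°: h = r sin θ − e = 42.068884 − 4 = 38.068884
θ=54°: x = r cos θ + √(L² − h²) = 30.564833 + 107.455852 = 138.020685
θ=194°: crank pin P = (r cos θ, r sin θ) = (-50.455378, -12.579939)
θ=194°: h = r sin θ − e = -12.579939 − 4 = -16.579939
θ=194°: x = r cos θ + √(L² − h²) = -50.455378 + 112.787879 = 62.332501

θ=54°: 138.0207
θ=194°: 62.3325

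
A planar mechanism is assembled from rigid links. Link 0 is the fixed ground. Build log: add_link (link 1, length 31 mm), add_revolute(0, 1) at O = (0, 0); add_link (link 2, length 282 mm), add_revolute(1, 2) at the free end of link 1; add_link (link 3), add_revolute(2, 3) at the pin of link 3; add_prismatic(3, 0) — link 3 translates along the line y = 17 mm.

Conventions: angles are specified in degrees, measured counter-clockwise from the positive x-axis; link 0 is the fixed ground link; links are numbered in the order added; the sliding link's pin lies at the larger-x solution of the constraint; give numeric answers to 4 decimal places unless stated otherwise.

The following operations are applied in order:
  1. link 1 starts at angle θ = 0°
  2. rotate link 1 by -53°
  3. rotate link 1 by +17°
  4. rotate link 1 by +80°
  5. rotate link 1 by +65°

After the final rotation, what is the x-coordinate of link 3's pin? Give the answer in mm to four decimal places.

geometry: r = 31 mm, L = 282 mm, e = 17 mm; θ starts at 0°
rotate link 1 by -53°: θ ← 0° -53° = -53°
rotate link 1 by +17°: θ ← -53° +17° = -36°
rotate link 1 by +80°: θ ← -36° +80° = 44°
rotate link 1 by +65°: θ ← 44° +65° = 109°
crank pin P = (r cos θ, r sin θ) = (-10.092613, 29.311076)
h = r sin θ − e = 29.311076 − 17 = 12.311076
x = r cos θ + √(L² − h²) = -10.092613 + 281.731144 = 271.638531

271.6385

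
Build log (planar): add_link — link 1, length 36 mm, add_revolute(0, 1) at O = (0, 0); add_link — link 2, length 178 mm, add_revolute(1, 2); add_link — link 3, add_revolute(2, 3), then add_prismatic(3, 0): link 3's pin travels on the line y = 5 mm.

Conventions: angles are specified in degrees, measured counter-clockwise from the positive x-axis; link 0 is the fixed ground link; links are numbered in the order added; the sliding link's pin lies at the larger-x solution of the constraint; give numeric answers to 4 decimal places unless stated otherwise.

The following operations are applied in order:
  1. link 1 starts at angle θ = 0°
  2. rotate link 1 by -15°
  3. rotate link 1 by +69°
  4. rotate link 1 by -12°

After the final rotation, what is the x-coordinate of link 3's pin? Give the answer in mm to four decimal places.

geometry: r = 36 mm, L = 178 mm, e = 5 mm; θ starts at 0°
rotate link 1 by -15°: θ ← 0° -15° = -15°
rotate link 1 by +69°: θ ← -15° +69° = 54°
rotate link 1 by -12°: θ ← 54° -12° = 42°
crank pin P = (r cos θ, r sin θ) = (26.753214, 24.088702)
h = r sin θ − e = 24.088702 − 5 = 19.088702
x = r cos θ + √(L² − h²) = 26.753214 + 176.973505 = 203.726719

203.7267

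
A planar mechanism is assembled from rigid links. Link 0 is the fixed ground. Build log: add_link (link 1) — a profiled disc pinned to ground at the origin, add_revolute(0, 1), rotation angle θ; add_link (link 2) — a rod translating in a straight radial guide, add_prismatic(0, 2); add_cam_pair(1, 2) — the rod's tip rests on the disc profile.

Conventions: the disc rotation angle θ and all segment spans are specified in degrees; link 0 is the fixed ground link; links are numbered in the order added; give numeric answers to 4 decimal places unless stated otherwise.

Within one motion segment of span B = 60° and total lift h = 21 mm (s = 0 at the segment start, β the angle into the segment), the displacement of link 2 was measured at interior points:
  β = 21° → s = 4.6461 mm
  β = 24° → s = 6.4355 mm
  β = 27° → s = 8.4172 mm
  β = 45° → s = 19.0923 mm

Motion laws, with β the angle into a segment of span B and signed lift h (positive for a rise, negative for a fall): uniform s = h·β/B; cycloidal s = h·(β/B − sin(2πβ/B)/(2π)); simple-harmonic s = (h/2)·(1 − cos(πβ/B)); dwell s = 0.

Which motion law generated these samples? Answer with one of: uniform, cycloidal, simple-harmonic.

candidates at β/B = r: uniform s = h·r (linear in β); cycloidal s = h·(r − sin(2πr)/(2π)); simple-harmonic s = (h/2)(1 − cos(πr))
β=21°: printed 4.6461 | uniform 7.3500, cycloidal 4.6461, simple-harmonic 5.7331
β=24°: printed 6.4355 | uniform 8.4000, cycloidal 6.4355, simple-harmonic 7.2553
β=27°: printed 8.4172 | uniform 9.4500, cycloidal 8.4172, simple-harmonic 8.8574
β=45°: printed 19.0923 | uniform 15.7500, cycloidal 19.0923, simple-harmonic 17.9246
only one law matches every sample → cycloidal

cycloidal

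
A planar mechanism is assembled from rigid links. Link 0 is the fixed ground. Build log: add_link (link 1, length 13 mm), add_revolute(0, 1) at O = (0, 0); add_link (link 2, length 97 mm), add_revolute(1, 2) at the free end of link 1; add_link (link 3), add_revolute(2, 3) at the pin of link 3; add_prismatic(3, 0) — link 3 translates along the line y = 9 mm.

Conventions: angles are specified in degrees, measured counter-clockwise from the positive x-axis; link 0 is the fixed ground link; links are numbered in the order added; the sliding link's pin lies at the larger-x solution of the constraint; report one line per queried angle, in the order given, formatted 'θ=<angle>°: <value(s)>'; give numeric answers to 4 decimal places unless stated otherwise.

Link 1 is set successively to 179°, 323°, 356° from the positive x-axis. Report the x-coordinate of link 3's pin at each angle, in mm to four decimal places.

geometry: r = 13 mm, L = 97 mm, e = 9 mm
θ=179°: crank pin P = (r cos θ, r sin θ) = (-12.998020, 0.226881)
θ=179°: h = r sin θ − e = 0.226881 − 9 = -8.773119
θ=179°: x = r cos θ + √(L² − h²) = -12.998020 + 96.602445 = 83.604425
θ=323°: crank pin P = (r cos θ, r sin θ) = (10.382262, -7.823595)
θ=323°: h = r sin θ − e = -7.823595 − 9 = -16.823595
θ=323°: x = r cos θ + √(L² − h²) = 10.382262 + 95.529925 = 105.912187
θ=356°: crank pin P = (r cos θ, r sin θ) = (12.968333, -0.906834)
θ=356°: h = r sin θ − e = -0.906834 − 9 = -9.906834
θ=356°: x = r cos θ + √(L² − h²) = 12.968333 + 96.492770 = 109.461103

θ=179°: 83.6044
θ=323°: 105.9122
θ=356°: 109.4611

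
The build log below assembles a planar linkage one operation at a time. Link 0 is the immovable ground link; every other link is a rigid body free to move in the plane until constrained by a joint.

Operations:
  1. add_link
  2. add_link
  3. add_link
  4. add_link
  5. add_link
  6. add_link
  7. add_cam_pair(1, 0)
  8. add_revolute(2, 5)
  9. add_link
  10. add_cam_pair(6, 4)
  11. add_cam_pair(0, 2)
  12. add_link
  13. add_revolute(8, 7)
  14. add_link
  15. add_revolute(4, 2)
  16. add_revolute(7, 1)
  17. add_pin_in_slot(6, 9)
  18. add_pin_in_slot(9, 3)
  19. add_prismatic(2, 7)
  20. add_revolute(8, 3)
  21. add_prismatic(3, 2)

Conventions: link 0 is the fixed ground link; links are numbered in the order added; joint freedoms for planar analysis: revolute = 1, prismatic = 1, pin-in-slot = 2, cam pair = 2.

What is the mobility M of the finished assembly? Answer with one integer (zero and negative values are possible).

L=1 J1=0 J2=0
add link → L=2 J1=0 J2=0
add link → L=3 J1=0 J2=0
add link → L=4 J1=0 J2=0
add link → L=5 J1=0 J2=0
add link → L=6 J1=0 J2=0
add link → L=7 J1=0 J2=0
C@1,0 dof=2 J2 → L=7 J1=0 J2=1
R@2,5 dof=1 J1 → L=7 J1=1 J2=1
add link → L=8 J1=1 J2=1
C@6,4 dof=2 J2 → L=8 J1=1 J2=2
C@0,2 dof=2 J2 → L=8 J1=1 J2=3
add link → L=9 J1=1 J2=3
R@8,7 dof=1 J1 → L=9 J1=2 J2=3
add link → L=10 J1=2 J2=3
R@4,2 dof=1 J1 → L=10 J1=3 J2=3
R@7,1 dof=1 J1 → L=10 J1=4 J2=3
PS@6,9 dof=2 J2 → L=10 J1=4 J2=4
PS@9,3 dof=2 J2 → L=10 J1=4 J2=5
P@2,7 dof=1 J1 → L=10 J1=5 J2=5
R@8,3 dof=1 J1 → L=10 J1=6 J2=5
P@3,2 dof=1 J1 → L=10 J1=7 J2=5
M=3(L−1)−2J1−J2=3·9−2·7−5=8

M = 8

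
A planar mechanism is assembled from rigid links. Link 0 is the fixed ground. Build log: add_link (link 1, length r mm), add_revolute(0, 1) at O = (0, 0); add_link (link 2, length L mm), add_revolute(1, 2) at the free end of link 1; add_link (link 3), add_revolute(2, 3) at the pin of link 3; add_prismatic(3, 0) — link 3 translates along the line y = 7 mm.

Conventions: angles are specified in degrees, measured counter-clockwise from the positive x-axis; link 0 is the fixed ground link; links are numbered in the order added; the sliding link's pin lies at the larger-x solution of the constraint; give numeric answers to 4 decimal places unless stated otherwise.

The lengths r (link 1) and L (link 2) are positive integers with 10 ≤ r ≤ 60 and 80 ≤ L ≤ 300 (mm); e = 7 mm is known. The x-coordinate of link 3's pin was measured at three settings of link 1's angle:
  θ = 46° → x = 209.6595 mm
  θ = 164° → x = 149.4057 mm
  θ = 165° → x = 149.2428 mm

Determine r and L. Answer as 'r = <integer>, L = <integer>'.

constraint per measurement: (x − r cos θ)² + (r sin θ − e)² = L²
subtracting the θ₁ and θ₂ equations cancels the r² and L² terms:
r = (x₁² − x₂²) / (2[(x₁cos θ₁ + e sin θ₁) − (x₂cos θ₂ + e sin θ₂)]) = 37.0000 → r = 37
L² = (x₁ − r cos θ₁)² + (r sin θ₁ − e)² = 34225.0002 → L = 185.0000 → L = 185
check at θ₃=165°: x = 149.2428 (printed 149.2428) ✓

r = 37, L = 185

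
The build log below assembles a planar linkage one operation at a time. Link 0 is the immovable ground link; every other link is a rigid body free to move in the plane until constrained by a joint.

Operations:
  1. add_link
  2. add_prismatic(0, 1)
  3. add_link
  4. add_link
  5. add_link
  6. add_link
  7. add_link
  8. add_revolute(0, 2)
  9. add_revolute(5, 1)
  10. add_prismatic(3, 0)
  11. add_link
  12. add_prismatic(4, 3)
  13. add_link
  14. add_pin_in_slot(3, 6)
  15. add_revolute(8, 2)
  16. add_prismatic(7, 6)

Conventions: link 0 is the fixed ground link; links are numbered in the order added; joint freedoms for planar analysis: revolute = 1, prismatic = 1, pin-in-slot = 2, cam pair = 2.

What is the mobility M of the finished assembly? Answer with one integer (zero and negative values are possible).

ground; <1,0,0>
#1 <2,0,0>
P:0↔1 J1 <2,1,0>
#2 <3,1,0>
#3 <4,1,0>
#4 <5,1,0>
#5 <6,1,0>
#6 <7,1,0>
R:0↔2 J1 <7,2,0>
R:5↔1 J1 <7,3,0>
P:3↔0 J1 <7,4,0>
#7 <8,4,0>
P:4↔3 J1 <8,5,0>
#8 <9,5,0>
PS:3↔6 J2 <9,5,1>
R:8↔2 J1 <9,6,1>
P:7↔6 J1 <9,7,1>
3×8 − 2×7 − 1×1 = 9

M = 9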